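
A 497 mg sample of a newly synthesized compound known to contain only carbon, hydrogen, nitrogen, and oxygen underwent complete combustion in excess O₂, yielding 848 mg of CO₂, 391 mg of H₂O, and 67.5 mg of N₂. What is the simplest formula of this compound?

mol C = 0.848 g CO₂ ÷ 44.009 g/mol = 0.01927 mol
mol H = 2 × 0.391 g H₂O ÷ 18.015 g/mol = 0.04341 mol
mol N = 2 × 0.0675 g N₂ ÷ 28.014 g/mol = 0.004819 mol
mass O = 0.497 − (0.2314 + 0.04376 + 0.06750) = 0.1543 g → mol O = 0.1543 ÷ 15.999 = 0.009645 mol
Divide by the smallest (0.004819 mol): C 3.998, H 9.008, N 1.000, O 2.001

C4H9NO2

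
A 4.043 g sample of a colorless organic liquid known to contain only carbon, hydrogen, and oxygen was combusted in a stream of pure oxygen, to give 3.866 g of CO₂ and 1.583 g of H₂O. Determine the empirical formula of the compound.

mol C = 3.866 g CO₂ ÷ 44.009 g/mol = 0.087846 mol
mol H = 2 × 1.583 g H₂O ÷ 18.015 g/mol = 0.17574 mol
mass O = 4.043 − (1.0551 + 0.17715) = 2.8107 g → mol O = 2.8107 ÷ 15.999 = 0.17568 mol
Divide by the smallest (0.087846 mol): C 1.000, H 2.001, O 2.000

CH2O2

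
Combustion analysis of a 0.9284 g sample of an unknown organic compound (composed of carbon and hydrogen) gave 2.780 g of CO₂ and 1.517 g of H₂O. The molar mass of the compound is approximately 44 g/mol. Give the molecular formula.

C3H8

mol C = 2.780 g CO₂ ÷ 44.009 g/mol = 0.063169 mol
mol H = 2 × 1.517 g H₂O ÷ 18.015 g/mol = 0.16842 mol
Divide by the smallest (0.063169 mol): C 1.000, H 2.666
Multiplying each by 3 gives whole numbers: C 3.00, H 8.00
Empirical formula: C3H8
Empirical-formula mass = 44.10 g/mol; 44 ÷ 44.10 ≈ 1, so the molecular formula is C3H8.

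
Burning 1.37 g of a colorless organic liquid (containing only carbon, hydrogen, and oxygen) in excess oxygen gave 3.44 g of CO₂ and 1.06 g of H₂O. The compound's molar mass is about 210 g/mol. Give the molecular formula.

C12H18O3

mol C = 3.44 g CO₂ ÷ 44.009 g/mol = 0.07817 mol
mol H = 2 × 1.06 g H₂O ÷ 18.015 g/mol = 0.1177 mol
mass O = 1.37 − (0.9388 + 0.1186) = 0.3125 g → mol O = 0.3125 ÷ 15.999 = 0.01953 mol
Divide by the smallest (0.01953 mol): C 4.001, H 6.024, O 1.000
Empirical formula: C4H6O
Empirical-formula mass = 70.09 g/mol; 210 ÷ 70.09 ≈ 3, so the molecular formula is C12H18O3.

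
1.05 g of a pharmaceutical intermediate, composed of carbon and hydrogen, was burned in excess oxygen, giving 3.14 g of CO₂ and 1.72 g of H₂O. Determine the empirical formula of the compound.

C3H8

mol C = 3.14 g CO₂ ÷ 44.009 g/mol = 0.07135 mol
mol H = 2 × 1.72 g H₂O ÷ 18.015 g/mol = 0.1910 mol
Divide by the smallest (0.07135 mol): C 1.000, H 2.676
Multiplying each by 3 gives whole numbers: C 3.00, H 8.03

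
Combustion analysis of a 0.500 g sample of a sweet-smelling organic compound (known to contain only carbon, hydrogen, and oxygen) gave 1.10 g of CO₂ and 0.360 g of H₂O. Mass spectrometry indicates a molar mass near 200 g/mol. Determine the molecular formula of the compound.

C10H16O4

mol C = 1.10 g CO₂ ÷ 44.009 g/mol = 0.02499 mol
mol H = 2 × 0.360 g H₂O ÷ 18.015 g/mol = 0.03997 mol
mass O = 0.500 − (0.3002 + 0.04029) = 0.1595 g → mol O = 0.1595 ÷ 15.999 = 0.009969 mol
Divide by the smallest (0.009969 mol): C 2.507, H 4.009, O 1.000
Multiplying each by 2 gives whole numbers: C 5.01, H 8.02, O 2.00
Empirical formula: C5H8O2
Empirical-formula mass = 100.12 g/mol; 200 ÷ 100.12 ≈ 2, so the molecular formula is C10H16O4.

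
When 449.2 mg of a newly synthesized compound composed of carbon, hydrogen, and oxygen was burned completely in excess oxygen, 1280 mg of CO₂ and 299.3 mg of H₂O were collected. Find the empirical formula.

C7H8O

mol C = 1.280 g CO₂ ÷ 44.009 g/mol = 0.029085 mol
mol H = 2 × 0.2993 g H₂O ÷ 18.015 g/mol = 0.033228 mol
mass O = 0.4492 − (0.34934 + 0.033494) = 0.066367 g → mol O = 0.066367 ÷ 15.999 = 0.0041482 mol
Divide by the smallest (0.0041482 mol): C 7.011, H 8.010, O 1.000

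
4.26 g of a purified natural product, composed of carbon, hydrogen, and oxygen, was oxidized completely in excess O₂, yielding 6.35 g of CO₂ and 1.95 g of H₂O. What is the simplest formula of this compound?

C2H3O2

mol C = 6.35 g CO₂ ÷ 44.009 g/mol = 0.1443 mol
mol H = 2 × 1.95 g H₂O ÷ 18.015 g/mol = 0.2165 mol
mass O = 4.26 − (1.733 + 0.2182) = 2.309 g → mol O = 2.309 ÷ 15.999 = 0.1443 mol
Divide by the smallest (0.1443 mol): C 1.000, H 1.500, O 1.000
Multiplying each by 2 gives whole numbers: C 2.00, H 3.00, O 2.00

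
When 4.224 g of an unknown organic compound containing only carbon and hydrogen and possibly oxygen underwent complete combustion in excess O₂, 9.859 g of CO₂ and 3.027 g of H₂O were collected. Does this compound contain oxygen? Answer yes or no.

yes

mol C = 9.859 g CO₂ ÷ 44.009 g/mol = 0.22402 mol
mol H = 2 × 3.027 g H₂O ÷ 18.015 g/mol = 0.33605 mol
C and H account for only 3.0295 g of the 4.224 g sample; the remaining 1.1945 g must be oxygen.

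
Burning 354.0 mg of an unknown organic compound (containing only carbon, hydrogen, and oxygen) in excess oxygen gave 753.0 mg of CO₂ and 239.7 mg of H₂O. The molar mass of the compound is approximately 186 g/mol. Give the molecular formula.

mol C = 0.7530 g CO₂ ÷ 44.009 g/mol = 0.017110 mol
mol H = 2 × 0.2397 g H₂O ÷ 18.015 g/mol = 0.026611 mol
mass O = 0.3540 − (0.20551 + 0.026824) = 0.12167 g → mol O = 0.12167 ÷ 15.999 = 0.0076046 mol
Divide by the smallest (0.0076046 mol): C 2.250, H 3.499, O 1.000
Multiplying each by 4 gives whole numbers: C 9.00, H 14.00, O 4.00
Empirical formula: C9H14O4
Empirical-formula mass = 186.21 g/mol; 186 ÷ 186.21 ≈ 1, so the molecular formula is C9H14O4.

C9H14O4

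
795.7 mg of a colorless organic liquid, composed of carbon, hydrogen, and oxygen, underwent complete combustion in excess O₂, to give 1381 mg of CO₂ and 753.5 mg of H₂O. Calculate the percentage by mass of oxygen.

42.04%

mol C = 1.381 g CO₂ ÷ 44.009 g/mol = 0.031380 mol
mol H = 2 × 0.7535 g H₂O ÷ 18.015 g/mol = 0.083653 mol
mass O = 0.7957 − (0.37690 + 0.084322) = 0.33447 g → mol O = 0.33447 ÷ 15.999 = 0.020906 mol
mass % O = 0.33447 g ÷ 0.7957 g × 100%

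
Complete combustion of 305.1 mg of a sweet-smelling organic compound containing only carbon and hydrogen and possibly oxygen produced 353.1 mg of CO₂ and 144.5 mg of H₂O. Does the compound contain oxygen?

mol C = 0.3531 g CO₂ ÷ 44.009 g/mol = 0.0080234 mol
mol H = 2 × 0.1445 g H₂O ÷ 18.015 g/mol = 0.016042 mol
C and H account for only 0.11254 g of the 0.3051 g sample; the remaining 0.19256 g must be oxygen.

yes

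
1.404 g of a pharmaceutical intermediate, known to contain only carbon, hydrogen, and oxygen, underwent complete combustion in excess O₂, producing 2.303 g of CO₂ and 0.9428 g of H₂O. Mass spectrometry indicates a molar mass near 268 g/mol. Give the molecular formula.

C10H20O8

mol C = 2.303 g CO₂ ÷ 44.009 g/mol = 0.052330 mol
mol H = 2 × 0.9428 g H₂O ÷ 18.015 g/mol = 0.10467 mol
mass O = 1.404 − (0.62854 + 0.10551) = 0.66996 g → mol O = 0.66996 ÷ 15.999 = 0.041875 mol
Divide by the smallest (0.041875 mol): C 1.250, H 2.500, O 1.000
Multiplying each by 4 gives whole numbers: C 5.00, H 10.00, O 4.00
Empirical formula: C5H10O4
Empirical-formula mass = 134.13 g/mol; 268 ÷ 134.13 ≈ 2, so the molecular formula is C10H20O8.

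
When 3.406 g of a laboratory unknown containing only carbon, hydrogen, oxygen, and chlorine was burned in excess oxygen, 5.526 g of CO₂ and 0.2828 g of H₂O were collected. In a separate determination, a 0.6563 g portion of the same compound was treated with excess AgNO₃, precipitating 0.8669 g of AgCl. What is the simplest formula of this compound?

C8H2Cl2O3

mol C = 5.526 g CO₂ ÷ 44.009 g/mol = 0.12557 mol
mol H = 2 × 0.2828 g H₂O ÷ 18.015 g/mol = 0.031396 mol
From the AgCl data: mol Cl per gram of compound = (0.8669 ÷ 143.318) ÷ 0.6563 = 0.0092165 mol/g, so in the 3.406 g combustion sample mol Cl = 0.031391 mol
mass O = 3.406 − (1.5082 + 0.031647 + 1.1128) = 0.75336 g → mol O = 0.75336 ÷ 15.999 = 0.047088 mol
Divide by the smallest (0.031391 mol): C 4.000, H 1.000, Cl 1.000, O 1.500
Multiplying each by 2 gives whole numbers: C 8.00, H 2.00, Cl 2.00, O 3.00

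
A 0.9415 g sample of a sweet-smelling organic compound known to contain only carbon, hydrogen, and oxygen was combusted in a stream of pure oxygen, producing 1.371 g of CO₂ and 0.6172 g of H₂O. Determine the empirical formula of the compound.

mol C = 1.371 g CO₂ ÷ 44.009 g/mol = 0.031153 mol
mol H = 2 × 0.6172 g H₂O ÷ 18.015 g/mol = 0.068521 mol
mass O = 0.9415 − (0.37418 + 0.069069) = 0.49826 g → mol O = 0.49826 ÷ 15.999 = 0.031143 mol
Divide by the smallest (0.031143 mol): C 1.000, H 2.200, O 1.000
Multiplying each by 5 gives whole numbers: C 5.00, H 11.00, O 5.00

C5H11O5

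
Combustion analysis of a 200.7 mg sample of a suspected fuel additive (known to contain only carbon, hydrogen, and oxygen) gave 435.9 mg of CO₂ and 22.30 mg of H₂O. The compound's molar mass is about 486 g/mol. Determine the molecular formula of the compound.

mol C = 0.4359 g CO₂ ÷ 44.009 g/mol = 0.0099048 mol
mol H = 2 × 0.02230 g H₂O ÷ 18.015 g/mol = 0.0024757 mol
mass O = 0.2007 − (0.11897 + 0.0024955) = 0.079238 g → mol O = 0.079238 ÷ 15.999 = 0.0049527 mol
Divide by the smallest (0.0024757 mol): C 4.001, H 1.000, O 2.001
Empirical formula: C4HO2
Empirical-formula mass = 81.05 g/mol; 486 ÷ 81.05 ≈ 6, so the molecular formula is C24H6O12.

C24H6O12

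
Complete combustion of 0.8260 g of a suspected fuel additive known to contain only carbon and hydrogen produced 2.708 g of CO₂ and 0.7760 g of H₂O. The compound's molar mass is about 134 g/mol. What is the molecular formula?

mol C = 2.708 g CO₂ ÷ 44.009 g/mol = 0.061533 mol
mol H = 2 × 0.7760 g H₂O ÷ 18.015 g/mol = 0.086150 mol
Divide by the smallest (0.061533 mol): C 1.000, H 1.400
Multiplying each by 5 gives whole numbers: C 5.00, H 7.00
Empirical formula: C5H7
Empirical-formula mass = 67.11 g/mol; 134 ÷ 67.11 ≈ 2, so the molecular formula is C10H14.

C10H14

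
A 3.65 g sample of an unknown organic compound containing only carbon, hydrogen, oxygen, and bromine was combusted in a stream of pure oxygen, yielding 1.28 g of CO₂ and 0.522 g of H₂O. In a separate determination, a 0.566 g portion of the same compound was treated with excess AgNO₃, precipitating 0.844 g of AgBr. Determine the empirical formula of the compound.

CH2BrO2

mol C = 1.28 g CO₂ ÷ 44.009 g/mol = 0.02908 mol
mol H = 2 × 0.522 g H₂O ÷ 18.015 g/mol = 0.05795 mol
From the AgBr data: mol Br per gram of compound = (0.844 ÷ 187.772) ÷ 0.566 = 0.007941 mol/g, so in the 3.65 g combustion sample mol Br = 0.02899 mol
mass O = 3.65 − (0.3493 + 0.05842 + 2.316) = 0.9261 g → mol O = 0.9261 ÷ 15.999 = 0.05789 mol
Divide by the smallest (0.02899 mol): C 1.003, H 1.999, Br 1.000, O 1.997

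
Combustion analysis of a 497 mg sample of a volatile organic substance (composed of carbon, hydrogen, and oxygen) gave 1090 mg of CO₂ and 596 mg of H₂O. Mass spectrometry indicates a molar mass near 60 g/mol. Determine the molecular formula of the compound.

mol C = 1.09 g CO₂ ÷ 44.009 g/mol = 0.02477 mol
mol H = 2 × 0.596 g H₂O ÷ 18.015 g/mol = 0.06617 mol
mass O = 0.497 − (0.2975 + 0.06670) = 0.1328 g → mol O = 0.1328 ÷ 15.999 = 0.008302 mol
Divide by the smallest (0.008302 mol): C 2.983, H 7.970, O 1.000
Empirical formula: C3H8O
Empirical-formula mass = 60.10 g/mol; 60 ÷ 60.10 ≈ 1, so the molecular formula is C3H8O.

C3H8O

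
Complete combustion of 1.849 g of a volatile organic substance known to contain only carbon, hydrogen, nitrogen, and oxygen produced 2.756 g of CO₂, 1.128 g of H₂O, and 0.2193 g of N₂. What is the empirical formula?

mol C = 2.756 g CO₂ ÷ 44.009 g/mol = 0.062624 mol
mol H = 2 × 1.128 g H₂O ÷ 18.015 g/mol = 0.12523 mol
mol N = 2 × 0.2193 g N₂ ÷ 28.014 g/mol = 0.015656 mol
mass O = 1.849 − (0.75217 + 0.12623 + 0.21930) = 0.75130 g → mol O = 0.75130 ÷ 15.999 = 0.046959 mol
Divide by the smallest (0.015656 mol): C 4.000, H 7.999, N 1.000, O 2.999

C4H8NO3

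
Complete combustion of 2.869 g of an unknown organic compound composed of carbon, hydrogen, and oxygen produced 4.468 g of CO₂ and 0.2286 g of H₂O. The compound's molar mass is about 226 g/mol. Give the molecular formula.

mol C = 4.468 g CO₂ ÷ 44.009 g/mol = 0.10152 mol
mol H = 2 × 0.2286 g H₂O ÷ 18.015 g/mol = 0.025379 mol
mass O = 2.869 − (1.2194 + 0.025582) = 1.6240 g → mol O = 1.6240 ÷ 15.999 = 0.10151 mol
Divide by the smallest (0.025379 mol): C 4.000, H 1.000, O 4.000
Empirical formula: C4HO4
Empirical-formula mass = 113.05 g/mol; 226 ÷ 113.05 ≈ 2, so the molecular formula is C8H2O8.

C8H2O8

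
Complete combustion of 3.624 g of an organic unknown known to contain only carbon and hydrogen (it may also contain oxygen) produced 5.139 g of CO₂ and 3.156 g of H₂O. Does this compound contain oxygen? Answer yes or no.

yes

mol C = 5.139 g CO₂ ÷ 44.009 g/mol = 0.11677 mol
mol H = 2 × 3.156 g H₂O ÷ 18.015 g/mol = 0.35037 mol
C and H account for only 1.7557 g of the 3.624 g sample; the remaining 1.8683 g must be oxygen.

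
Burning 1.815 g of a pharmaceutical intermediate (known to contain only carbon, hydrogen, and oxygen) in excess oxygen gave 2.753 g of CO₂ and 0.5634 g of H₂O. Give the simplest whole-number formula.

CHO

mol C = 2.753 g CO₂ ÷ 44.009 g/mol = 0.062555 mol
mol H = 2 × 0.5634 g H₂O ÷ 18.015 g/mol = 0.062548 mol
mass O = 1.815 − (0.75135 + 0.063048) = 1.0006 g → mol O = 1.0006 ÷ 15.999 = 0.062541 mol
Divide by the smallest (0.062541 mol): C 1.000, H 1.000, O 1.000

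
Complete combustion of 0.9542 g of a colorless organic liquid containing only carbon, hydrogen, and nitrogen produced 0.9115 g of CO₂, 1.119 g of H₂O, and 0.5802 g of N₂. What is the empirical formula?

CH6N2

mol C = 0.9115 g CO₂ ÷ 44.009 g/mol = 0.020712 mol
mol H = 2 × 1.119 g H₂O ÷ 18.015 g/mol = 0.12423 mol
mol N = 2 × 0.5802 g N₂ ÷ 28.014 g/mol = 0.041422 mol
Divide by the smallest (0.020712 mol): C 1.000, H 5.998, N 2.000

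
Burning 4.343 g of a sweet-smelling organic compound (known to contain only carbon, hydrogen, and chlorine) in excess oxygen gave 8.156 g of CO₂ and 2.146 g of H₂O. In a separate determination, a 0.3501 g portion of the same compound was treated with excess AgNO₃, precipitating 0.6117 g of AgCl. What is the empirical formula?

C7H9Cl2

mol C = 8.156 g CO₂ ÷ 44.009 g/mol = 0.18533 mol
mol H = 2 × 2.146 g H₂O ÷ 18.015 g/mol = 0.23825 mol
From the AgCl data: mol Cl per gram of compound = (0.6117 ÷ 143.318) ÷ 0.3501 = 0.012191 mol/g, so in the 4.343 g combustion sample mol Cl = 0.052946 mol
Divide by the smallest (0.052946 mol): C 3.500, H 4.500, Cl 1.000
Multiplying each by 2 gives whole numbers: C 7.00, H 9.00, Cl 2.00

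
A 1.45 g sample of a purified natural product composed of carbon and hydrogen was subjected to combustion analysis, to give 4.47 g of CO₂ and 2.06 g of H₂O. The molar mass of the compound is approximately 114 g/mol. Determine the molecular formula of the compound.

mol C = 4.47 g CO₂ ÷ 44.009 g/mol = 0.1016 mol
mol H = 2 × 2.06 g H₂O ÷ 18.015 g/mol = 0.2287 mol
Divide by the smallest (0.1016 mol): C 1.000, H 2.252
Multiplying each by 4 gives whole numbers: C 4.00, H 9.01
Empirical formula: C4H9
Empirical-formula mass = 57.12 g/mol; 114 ÷ 57.12 ≈ 2, so the molecular formula is C8H18.

C8H18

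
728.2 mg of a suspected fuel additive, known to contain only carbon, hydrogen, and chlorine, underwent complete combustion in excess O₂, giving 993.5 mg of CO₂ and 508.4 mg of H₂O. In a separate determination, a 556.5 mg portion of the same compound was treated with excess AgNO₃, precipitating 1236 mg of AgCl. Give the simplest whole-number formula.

C2H5Cl

mol C = 0.9935 g CO₂ ÷ 44.009 g/mol = 0.022575 mol
mol H = 2 × 0.5084 g H₂O ÷ 18.015 g/mol = 0.056442 mol
From the AgCl data: mol Cl per gram of compound = (1.236 ÷ 143.318) ÷ 0.5565 = 0.015497 mol/g, so in the 0.7282 g combustion sample mol Cl = 0.011285 mol
Divide by the smallest (0.011285 mol): C 2.000, H 5.001, Cl 1.000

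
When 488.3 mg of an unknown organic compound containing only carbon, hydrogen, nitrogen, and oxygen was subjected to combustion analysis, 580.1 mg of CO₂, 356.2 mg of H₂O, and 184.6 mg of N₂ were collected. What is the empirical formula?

mol C = 0.5801 g CO₂ ÷ 44.009 g/mol = 0.013181 mol
mol H = 2 × 0.3562 g H₂O ÷ 18.015 g/mol = 0.039545 mol
mol N = 2 × 0.1846 g N₂ ÷ 28.014 g/mol = 0.013179 mol
mass O = 0.4883 − (0.15832 + 0.039861 + 0.18460) = 0.10552 g → mol O = 0.10552 ÷ 15.999 = 0.0065952 mol
Divide by the smallest (0.0065952 mol): C 1.999, H 5.996, N 1.998, O 1.000

C2H6N2O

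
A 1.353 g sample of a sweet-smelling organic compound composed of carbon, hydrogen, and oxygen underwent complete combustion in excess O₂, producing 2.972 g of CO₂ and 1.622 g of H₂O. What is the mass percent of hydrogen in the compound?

13.42%

mol C = 2.972 g CO₂ ÷ 44.009 g/mol = 0.067532 mol
mol H = 2 × 1.622 g H₂O ÷ 18.015 g/mol = 0.18007 mol
mass O = 1.353 − (0.81112 + 0.18151) = 0.36036 g → mol O = 0.36036 ÷ 15.999 = 0.022524 mol
mass % H = 0.18151 g ÷ 1.353 g × 100%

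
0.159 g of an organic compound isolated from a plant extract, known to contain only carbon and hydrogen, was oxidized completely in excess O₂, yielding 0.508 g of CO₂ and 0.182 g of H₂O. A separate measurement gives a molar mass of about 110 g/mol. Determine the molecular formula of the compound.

C8H14

mol C = 0.508 g CO₂ ÷ 44.009 g/mol = 0.01154 mol
mol H = 2 × 0.182 g H₂O ÷ 18.015 g/mol = 0.02021 mol
Divide by the smallest (0.01154 mol): C 1.000, H 1.750
Multiplying each by 4 gives whole numbers: C 4.00, H 7.00
Empirical formula: C4H7
Empirical-formula mass = 55.10 g/mol; 110 ÷ 55.10 ≈ 2, so the molecular formula is C8H14.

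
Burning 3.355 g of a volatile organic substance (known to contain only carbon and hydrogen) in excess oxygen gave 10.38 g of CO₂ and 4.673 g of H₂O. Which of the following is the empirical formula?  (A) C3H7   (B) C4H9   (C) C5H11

(C) C5H11

mol C = 10.38 g CO₂ ÷ 44.009 g/mol = 0.23586 mol
mol H = 2 × 4.673 g H₂O ÷ 18.015 g/mol = 0.51879 mol
Divide by the smallest (0.23586 mol): C 1.000, H 2.200
Multiplying each by 5 gives whole numbers: C 5.00, H 11.00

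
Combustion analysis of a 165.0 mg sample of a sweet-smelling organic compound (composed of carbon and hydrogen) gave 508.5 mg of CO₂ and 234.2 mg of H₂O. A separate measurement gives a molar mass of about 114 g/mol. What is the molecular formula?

C8H18

mol C = 0.5085 g CO₂ ÷ 44.009 g/mol = 0.011554 mol
mol H = 2 × 0.2342 g H₂O ÷ 18.015 g/mol = 0.026001 mol
Divide by the smallest (0.011554 mol): C 1.000, H 2.250
Multiplying each by 4 gives whole numbers: C 4.00, H 9.00
Empirical formula: C4H9
Empirical-formula mass = 57.12 g/mol; 114 ÷ 57.12 ≈ 2, so the molecular formula is C8H18.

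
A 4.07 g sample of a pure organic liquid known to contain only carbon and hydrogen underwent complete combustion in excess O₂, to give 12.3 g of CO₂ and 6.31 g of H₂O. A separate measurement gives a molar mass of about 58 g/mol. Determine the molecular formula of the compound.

mol C = 12.3 g CO₂ ÷ 44.009 g/mol = 0.2795 mol
mol H = 2 × 6.31 g H₂O ÷ 18.015 g/mol = 0.7005 mol
Divide by the smallest (0.2795 mol): C 1.000, H 2.506
Multiplying each by 2 gives whole numbers: C 2.00, H 5.01
Empirical formula: C2H5
Empirical-formula mass = 29.06 g/mol; 58 ÷ 29.06 ≈ 2, so the molecular formula is C4H10.

C4H10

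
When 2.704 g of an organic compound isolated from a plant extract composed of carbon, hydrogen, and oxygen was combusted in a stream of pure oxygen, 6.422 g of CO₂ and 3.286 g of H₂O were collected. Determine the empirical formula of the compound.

C4H10O

mol C = 6.422 g CO₂ ÷ 44.009 g/mol = 0.14592 mol
mol H = 2 × 3.286 g H₂O ÷ 18.015 g/mol = 0.36481 mol
mass O = 2.704 − (1.7527 + 0.36773) = 0.58357 g → mol O = 0.58357 ÷ 15.999 = 0.036476 mol
Divide by the smallest (0.036476 mol): C 4.001, H 10.001, O 1.000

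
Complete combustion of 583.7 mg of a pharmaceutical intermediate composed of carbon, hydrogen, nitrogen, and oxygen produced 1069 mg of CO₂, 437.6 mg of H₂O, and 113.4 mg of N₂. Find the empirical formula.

mol C = 1.069 g CO₂ ÷ 44.009 g/mol = 0.024290 mol
mol H = 2 × 0.4376 g H₂O ÷ 18.015 g/mol = 0.048582 mol
mol N = 2 × 0.1134 g N₂ ÷ 28.014 g/mol = 0.0080960 mol
mass O = 0.5837 − (0.29175 + 0.048970 + 0.11340) = 0.12958 g → mol O = 0.12958 ÷ 15.999 = 0.0080990 mol
Divide by the smallest (0.0080960 mol): C 3.000, H 6.001, N 1.000, O 1.000

C3H6NO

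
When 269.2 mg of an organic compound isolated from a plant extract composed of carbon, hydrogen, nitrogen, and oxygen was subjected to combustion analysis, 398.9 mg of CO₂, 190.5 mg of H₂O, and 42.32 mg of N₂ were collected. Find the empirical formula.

C3H7NO2

mol C = 0.3989 g CO₂ ÷ 44.009 g/mol = 0.0090641 mol
mol H = 2 × 0.1905 g H₂O ÷ 18.015 g/mol = 0.021149 mol
mol N = 2 × 0.04232 g N₂ ÷ 28.014 g/mol = 0.0030213 mol
mass O = 0.2692 − (0.10887 + 0.021318 + 0.042320) = 0.096693 g → mol O = 0.096693 ÷ 15.999 = 0.0060437 mol
Divide by the smallest (0.0030213 mol): C 3.000, H 7.000, N 1.000, O 2.000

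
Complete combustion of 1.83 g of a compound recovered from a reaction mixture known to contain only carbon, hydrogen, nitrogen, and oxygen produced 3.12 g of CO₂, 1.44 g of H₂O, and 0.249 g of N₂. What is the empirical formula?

mol C = 3.12 g CO₂ ÷ 44.009 g/mol = 0.07089 mol
mol H = 2 × 1.44 g H₂O ÷ 18.015 g/mol = 0.1599 mol
mol N = 2 × 0.249 g N₂ ÷ 28.014 g/mol = 0.01778 mol
mass O = 1.83 − (0.8515 + 0.1611 + 0.2490) = 0.5683 g → mol O = 0.5683 ÷ 15.999 = 0.03552 mol
Divide by the smallest (0.01778 mol): C 3.988, H 8.993, N 1.000, O 1.998

C4H9NO2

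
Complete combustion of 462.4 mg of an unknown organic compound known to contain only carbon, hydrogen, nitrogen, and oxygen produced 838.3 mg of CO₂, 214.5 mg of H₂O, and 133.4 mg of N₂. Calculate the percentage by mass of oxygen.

16.48%

mol C = 0.8383 g CO₂ ÷ 44.009 g/mol = 0.019048 mol
mol H = 2 × 0.2145 g H₂O ÷ 18.015 g/mol = 0.023813 mol
mol N = 2 × 0.1334 g N₂ ÷ 28.014 g/mol = 0.0095238 mol
mass O = 0.4624 − (0.22879 + 0.024004 + 0.13340) = 0.076206 g → mol O = 0.076206 ÷ 15.999 = 0.0047632 mol
mass % O = 0.076206 g ÷ 0.4624 g × 100%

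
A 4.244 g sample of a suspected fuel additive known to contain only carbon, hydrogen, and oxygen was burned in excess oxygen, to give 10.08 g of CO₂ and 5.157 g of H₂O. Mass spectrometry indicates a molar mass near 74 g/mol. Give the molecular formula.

C4H10O

mol C = 10.08 g CO₂ ÷ 44.009 g/mol = 0.22904 mol
mol H = 2 × 5.157 g H₂O ÷ 18.015 g/mol = 0.57252 mol
mass O = 4.244 − (2.7510 + 0.57710) = 0.91585 g → mol O = 0.91585 ÷ 15.999 = 0.057244 mol
Divide by the smallest (0.057244 mol): C 4.001, H 10.001, O 1.000
Empirical formula: C4H10O
Empirical-formula mass = 74.12 g/mol; 74 ÷ 74.12 ≈ 1, so the molecular formula is C4H10O.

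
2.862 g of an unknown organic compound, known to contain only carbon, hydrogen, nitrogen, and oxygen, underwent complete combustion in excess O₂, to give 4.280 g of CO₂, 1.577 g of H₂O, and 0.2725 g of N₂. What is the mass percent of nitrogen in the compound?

mol C = 4.280 g CO₂ ÷ 44.009 g/mol = 0.097253 mol
mol H = 2 × 1.577 g H₂O ÷ 18.015 g/mol = 0.17508 mol
mol N = 2 × 0.2725 g N₂ ÷ 28.014 g/mol = 0.019455 mol
mass O = 2.862 − (1.1681 + 0.17648 + 0.27250) = 1.2449 g → mol O = 1.2449 ÷ 15.999 = 0.077812 mol
mass % N = 0.27250 g ÷ 2.862 g × 100%

9.52%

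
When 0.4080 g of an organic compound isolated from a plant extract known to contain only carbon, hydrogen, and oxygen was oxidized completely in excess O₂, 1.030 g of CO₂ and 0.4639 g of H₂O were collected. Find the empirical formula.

C5H11O

mol C = 1.030 g CO₂ ÷ 44.009 g/mol = 0.023404 mol
mol H = 2 × 0.4639 g H₂O ÷ 18.015 g/mol = 0.051502 mol
mass O = 0.4080 − (0.28111 + 0.051914) = 0.074977 g → mol O = 0.074977 ÷ 15.999 = 0.0046864 mol
Divide by the smallest (0.0046864 mol): C 4.994, H 10.990, O 1.000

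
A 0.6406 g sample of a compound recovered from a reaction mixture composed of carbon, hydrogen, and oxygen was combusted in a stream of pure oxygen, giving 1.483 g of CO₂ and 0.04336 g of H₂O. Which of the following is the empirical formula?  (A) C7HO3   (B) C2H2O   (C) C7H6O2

mol C = 1.483 g CO₂ ÷ 44.009 g/mol = 0.033698 mol
mol H = 2 × 0.04336 g H₂O ÷ 18.015 g/mol = 0.0048138 mol
mass O = 0.6406 − (0.40474 + 0.0048523) = 0.23101 g → mol O = 0.23101 ÷ 15.999 = 0.014439 mol
Divide by the smallest (0.0048138 mol): C 7.000, H 1.000, O 2.999

(A) C7HO3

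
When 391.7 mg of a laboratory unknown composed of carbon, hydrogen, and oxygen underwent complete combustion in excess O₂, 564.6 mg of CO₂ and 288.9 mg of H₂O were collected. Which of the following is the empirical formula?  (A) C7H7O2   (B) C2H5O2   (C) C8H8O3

(B) C2H5O2

mol C = 0.5646 g CO₂ ÷ 44.009 g/mol = 0.012829 mol
mol H = 2 × 0.2889 g H₂O ÷ 18.015 g/mol = 0.032073 mol
mass O = 0.3917 − (0.15409 + 0.032330) = 0.20528 g → mol O = 0.20528 ÷ 15.999 = 0.012831 mol
Divide by the smallest (0.012829 mol): C 1.000, H 2.500, O 1.000
Multiplying each by 2 gives whole numbers: C 2.00, H 5.00, O 2.00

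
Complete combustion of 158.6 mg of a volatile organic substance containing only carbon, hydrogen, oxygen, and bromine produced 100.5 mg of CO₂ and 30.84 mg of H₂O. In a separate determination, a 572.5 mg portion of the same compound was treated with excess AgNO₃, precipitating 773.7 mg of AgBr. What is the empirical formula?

C2H3BrO2

mol C = 0.1005 g CO₂ ÷ 44.009 g/mol = 0.0022836 mol
mol H = 2 × 0.03084 g H₂O ÷ 18.015 g/mol = 0.0034238 mol
From the AgBr data: mol Br per gram of compound = (0.7737 ÷ 187.772) ÷ 0.5725 = 0.0071972 mol/g, so in the 0.1586 g combustion sample mol Br = 0.0011415 mol
mass O = 0.1586 − (0.027429 + 0.0034512 + 0.091209) = 0.036511 g → mol O = 0.036511 ÷ 15.999 = 0.0022821 mol
Divide by the smallest (0.0011415 mol): C 2.001, H 2.999, Br 1.000, O 1.999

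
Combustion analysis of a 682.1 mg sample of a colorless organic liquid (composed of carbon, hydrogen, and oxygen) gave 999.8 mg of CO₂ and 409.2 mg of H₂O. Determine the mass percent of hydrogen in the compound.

6.71%

mol C = 0.9998 g CO₂ ÷ 44.009 g/mol = 0.022718 mol
mol H = 2 × 0.4092 g H₂O ÷ 18.015 g/mol = 0.045429 mol
mass O = 0.6821 − (0.27287 + 0.045792) = 0.36344 g → mol O = 0.36344 ÷ 15.999 = 0.022716 mol
mass % H = 0.045792 g ÷ 0.6821 g × 100%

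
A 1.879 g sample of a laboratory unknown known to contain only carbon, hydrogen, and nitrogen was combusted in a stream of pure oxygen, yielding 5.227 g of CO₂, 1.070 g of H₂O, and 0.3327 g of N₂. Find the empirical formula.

mol C = 5.227 g CO₂ ÷ 44.009 g/mol = 0.11877 mol
mol H = 2 × 1.070 g H₂O ÷ 18.015 g/mol = 0.11879 mol
mol N = 2 × 0.3327 g N₂ ÷ 28.014 g/mol = 0.023752 mol
Divide by the smallest (0.023752 mol): C 5.000, H 5.001, N 1.000

C5H5N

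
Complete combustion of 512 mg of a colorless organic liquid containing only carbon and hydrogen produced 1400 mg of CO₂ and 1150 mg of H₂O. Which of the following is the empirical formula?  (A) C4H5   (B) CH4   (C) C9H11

(B) CH4

mol C = 1.40 g CO₂ ÷ 44.009 g/mol = 0.03181 mol
mol H = 2 × 1.15 g H₂O ÷ 18.015 g/mol = 0.1277 mol
Divide by the smallest (0.03181 mol): C 1.000, H 4.013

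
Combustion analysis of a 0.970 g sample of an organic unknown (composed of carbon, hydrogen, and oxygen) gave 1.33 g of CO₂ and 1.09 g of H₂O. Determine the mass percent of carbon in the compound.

mol C = 1.33 g CO₂ ÷ 44.009 g/mol = 0.03022 mol
mol H = 2 × 1.09 g H₂O ÷ 18.015 g/mol = 0.1210 mol
mass O = 0.970 − (0.3630 + 0.1220) = 0.4850 g → mol O = 0.4850 ÷ 15.999 = 0.03032 mol
mass % C = 0.3630 g ÷ 0.970 g × 100%

37.4%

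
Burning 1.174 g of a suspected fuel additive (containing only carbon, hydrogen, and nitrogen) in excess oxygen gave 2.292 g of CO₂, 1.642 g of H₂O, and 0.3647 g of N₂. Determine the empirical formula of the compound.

C2H7N

mol C = 2.292 g CO₂ ÷ 44.009 g/mol = 0.052080 mol
mol H = 2 × 1.642 g H₂O ÷ 18.015 g/mol = 0.18229 mol
mol N = 2 × 0.3647 g N₂ ÷ 28.014 g/mol = 0.026037 mol
Divide by the smallest (0.026037 mol): C 2.000, H 7.001, N 1.000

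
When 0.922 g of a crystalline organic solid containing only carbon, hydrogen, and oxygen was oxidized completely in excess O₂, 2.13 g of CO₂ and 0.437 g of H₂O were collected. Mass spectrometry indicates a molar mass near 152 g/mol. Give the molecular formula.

mol C = 2.13 g CO₂ ÷ 44.009 g/mol = 0.04840 mol
mol H = 2 × 0.437 g H₂O ÷ 18.015 g/mol = 0.04852 mol
mass O = 0.922 − (0.5813 + 0.04890) = 0.2918 g → mol O = 0.2918 ÷ 15.999 = 0.01824 mol
Divide by the smallest (0.01824 mol): C 2.654, H 2.660, O 1.000
Multiplying each by 3 gives whole numbers: C 7.96, H 7.98, O 3.00
Empirical formula: C8H8O3
Empirical-formula mass = 152.15 g/mol; 152 ÷ 152.15 ≈ 1, so the molecular formula is C8H8O3.

C8H8O3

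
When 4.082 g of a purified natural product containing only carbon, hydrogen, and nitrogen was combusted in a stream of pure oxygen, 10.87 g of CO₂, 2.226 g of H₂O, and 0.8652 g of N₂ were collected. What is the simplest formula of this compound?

mol C = 10.87 g CO₂ ÷ 44.009 g/mol = 0.24699 mol
mol H = 2 × 2.226 g H₂O ÷ 18.015 g/mol = 0.24713 mol
mol N = 2 × 0.8652 g N₂ ÷ 28.014 g/mol = 0.061769 mol
Divide by the smallest (0.061769 mol): C 3.999, H 4.001, N 1.000

C4H4N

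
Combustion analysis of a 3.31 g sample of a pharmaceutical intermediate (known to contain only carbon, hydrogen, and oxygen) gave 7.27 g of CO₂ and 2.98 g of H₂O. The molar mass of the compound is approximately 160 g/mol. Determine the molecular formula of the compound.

C8H16O3

mol C = 7.27 g CO₂ ÷ 44.009 g/mol = 0.1652 mol
mol H = 2 × 2.98 g H₂O ÷ 18.015 g/mol = 0.3308 mol
mass O = 3.31 − (1.984 + 0.3335) = 0.9924 g → mol O = 0.9924 ÷ 15.999 = 0.06203 mol
Divide by the smallest (0.06203 mol): C 2.663, H 5.334, O 1.000
Multiplying each by 3 gives whole numbers: C 7.99, H 16.00, O 3.00
Empirical formula: C8H16O3
Empirical-formula mass = 160.21 g/mol; 160 ÷ 160.21 ≈ 1, so the molecular formula is C8H16O3.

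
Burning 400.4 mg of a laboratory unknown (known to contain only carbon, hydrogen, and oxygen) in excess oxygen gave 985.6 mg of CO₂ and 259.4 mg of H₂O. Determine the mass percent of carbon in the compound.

mol C = 0.9856 g CO₂ ÷ 44.009 g/mol = 0.022395 mol
mol H = 2 × 0.2594 g H₂O ÷ 18.015 g/mol = 0.028798 mol
mass O = 0.4004 − (0.26899 + 0.029029) = 0.10238 g → mol O = 0.10238 ÷ 15.999 = 0.0063992 mol
mass % C = 0.26899 g ÷ 0.4004 g × 100%

67.18%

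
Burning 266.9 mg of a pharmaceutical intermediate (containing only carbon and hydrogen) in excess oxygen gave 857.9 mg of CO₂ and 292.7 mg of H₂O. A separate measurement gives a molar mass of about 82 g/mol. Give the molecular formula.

C6H10

mol C = 0.8579 g CO₂ ÷ 44.009 g/mol = 0.019494 mol
mol H = 2 × 0.2927 g H₂O ÷ 18.015 g/mol = 0.032495 mol
Divide by the smallest (0.019494 mol): C 1.000, H 1.667
Multiplying each by 3 gives whole numbers: C 3.00, H 5.00
Empirical formula: C3H5
Empirical-formula mass = 41.07 g/mol; 82 ÷ 41.07 ≈ 2, so the molecular formula is C6H10.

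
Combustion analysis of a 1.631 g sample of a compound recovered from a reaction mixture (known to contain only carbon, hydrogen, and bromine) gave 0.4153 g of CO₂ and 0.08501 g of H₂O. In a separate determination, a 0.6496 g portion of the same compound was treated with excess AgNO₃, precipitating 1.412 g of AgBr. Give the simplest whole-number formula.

CHBr2

mol C = 0.4153 g CO₂ ÷ 44.009 g/mol = 0.0094367 mol
mol H = 2 × 0.08501 g H₂O ÷ 18.015 g/mol = 0.0094377 mol
From the AgBr data: mol Br per gram of compound = (1.412 ÷ 187.772) ÷ 0.6496 = 0.011576 mol/g, so in the 1.631 g combustion sample mol Br = 0.018880 mol
Divide by the smallest (0.0094367 mol): C 1.000, H 1.000, Br 2.001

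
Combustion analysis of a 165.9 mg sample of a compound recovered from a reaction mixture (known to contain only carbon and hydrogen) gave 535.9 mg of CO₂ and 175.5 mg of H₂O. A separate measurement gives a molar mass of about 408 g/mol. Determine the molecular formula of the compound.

C30H48

mol C = 0.5359 g CO₂ ÷ 44.009 g/mol = 0.012177 mol
mol H = 2 × 0.1755 g H₂O ÷ 18.015 g/mol = 0.019484 mol
Divide by the smallest (0.012177 mol): C 1.000, H 1.600
Multiplying each by 5 gives whole numbers: C 5.00, H 8.00
Empirical formula: C5H8
Empirical-formula mass = 68.12 g/mol; 408 ÷ 68.12 ≈ 6, so the molecular formula is C30H48.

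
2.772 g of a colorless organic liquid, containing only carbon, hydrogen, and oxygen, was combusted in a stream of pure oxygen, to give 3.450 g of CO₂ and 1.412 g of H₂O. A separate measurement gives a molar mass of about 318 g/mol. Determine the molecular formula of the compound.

mol C = 3.450 g CO₂ ÷ 44.009 g/mol = 0.078393 mol
mol H = 2 × 1.412 g H₂O ÷ 18.015 g/mol = 0.15676 mol
mass O = 2.772 − (0.94158 + 0.15801) = 1.6724 g → mol O = 1.6724 ÷ 15.999 = 0.10453 mol
Divide by the smallest (0.078393 mol): C 1.000, H 2.000, O 1.333
Multiplying each by 3 gives whole numbers: C 3.00, H 6.00, O 4.00
Empirical formula: C3H6O4
Empirical-formula mass = 106.08 g/mol; 318 ÷ 106.08 ≈ 3, so the molecular formula is C9H18O12.

C9H18O12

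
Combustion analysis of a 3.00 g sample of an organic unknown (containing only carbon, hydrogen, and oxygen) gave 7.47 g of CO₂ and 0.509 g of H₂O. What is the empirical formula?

mol C = 7.47 g CO₂ ÷ 44.009 g/mol = 0.1697 mol
mol H = 2 × 0.509 g H₂O ÷ 18.015 g/mol = 0.05651 mol
mass O = 3.00 − (2.039 + 0.05696) = 0.9043 g → mol O = 0.9043 ÷ 15.999 = 0.05652 mol
Divide by the smallest (0.05651 mol): C 3.004, H 1.000, O 1.000

C3HO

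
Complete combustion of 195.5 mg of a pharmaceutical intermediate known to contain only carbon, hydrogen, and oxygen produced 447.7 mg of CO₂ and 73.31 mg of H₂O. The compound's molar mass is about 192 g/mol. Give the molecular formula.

mol C = 0.4477 g CO₂ ÷ 44.009 g/mol = 0.010173 mol
mol H = 2 × 0.07331 g H₂O ÷ 18.015 g/mol = 0.0081388 mol
mass O = 0.1955 − (0.12219 + 0.0082039) = 0.065109 g → mol O = 0.065109 ÷ 15.999 = 0.0040696 mol
Divide by the smallest (0.0040696 mol): C 2.500, H 2.000, O 1.000
Multiplying each by 2 gives whole numbers: C 5.00, H 4.00, O 2.00
Empirical formula: C5H4O2
Empirical-formula mass = 96.08 g/mol; 192 ÷ 96.08 ≈ 2, so the molecular formula is C10H8O4.

C10H8O4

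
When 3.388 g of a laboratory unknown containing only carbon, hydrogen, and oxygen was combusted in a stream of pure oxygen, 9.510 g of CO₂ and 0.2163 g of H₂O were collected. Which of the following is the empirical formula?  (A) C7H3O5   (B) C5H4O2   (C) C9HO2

(C) C9HO2

mol C = 9.510 g CO₂ ÷ 44.009 g/mol = 0.21609 mol
mol H = 2 × 0.2163 g H₂O ÷ 18.015 g/mol = 0.024013 mol
mass O = 3.388 − (2.5955 + 0.024205) = 0.76831 g → mol O = 0.76831 ÷ 15.999 = 0.048022 mol
Divide by the smallest (0.024013 mol): C 8.999, H 1.000, O 2.000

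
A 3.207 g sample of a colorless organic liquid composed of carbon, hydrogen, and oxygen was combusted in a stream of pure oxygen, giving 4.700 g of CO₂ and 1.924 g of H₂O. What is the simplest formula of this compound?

mol C = 4.700 g CO₂ ÷ 44.009 g/mol = 0.10680 mol
mol H = 2 × 1.924 g H₂O ÷ 18.015 g/mol = 0.21360 mol
mass O = 3.207 − (1.2827 + 0.21531) = 1.7090 g → mol O = 1.7090 ÷ 15.999 = 0.10682 mol
Divide by the smallest (0.10680 mol): C 1.000, H 2.000, O 1.000

CH2O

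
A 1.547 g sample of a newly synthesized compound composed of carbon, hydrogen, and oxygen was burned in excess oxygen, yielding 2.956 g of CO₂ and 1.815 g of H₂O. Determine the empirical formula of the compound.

mol C = 2.956 g CO₂ ÷ 44.009 g/mol = 0.067168 mol
mol H = 2 × 1.815 g H₂O ÷ 18.015 g/mol = 0.20150 mol
mass O = 1.547 − (0.80676 + 0.20311) = 0.53713 g → mol O = 0.53713 ÷ 15.999 = 0.033573 mol
Divide by the smallest (0.033573 mol): C 2.001, H 6.002, O 1.000

C2H6O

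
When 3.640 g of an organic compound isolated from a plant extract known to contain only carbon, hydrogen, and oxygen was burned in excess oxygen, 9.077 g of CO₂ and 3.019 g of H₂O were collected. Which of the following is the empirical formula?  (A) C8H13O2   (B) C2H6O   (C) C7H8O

mol C = 9.077 g CO₂ ÷ 44.009 g/mol = 0.20625 mol
mol H = 2 × 3.019 g H₂O ÷ 18.015 g/mol = 0.33517 mol
mass O = 3.640 − (2.4773 + 0.33785) = 0.82485 g → mol O = 0.82485 ÷ 15.999 = 0.051556 mol
Divide by the smallest (0.051556 mol): C 4.001, H 6.501, O 1.000
Multiplying each by 2 gives whole numbers: C 8.00, H 13.00, O 2.00

(A) C8H13O2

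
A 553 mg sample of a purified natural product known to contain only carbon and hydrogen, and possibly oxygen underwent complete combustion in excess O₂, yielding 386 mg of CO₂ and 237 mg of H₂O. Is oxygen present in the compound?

yes

mol C = 0.386 g CO₂ ÷ 44.009 g/mol = 0.008771 mol
mol H = 2 × 0.237 g H₂O ÷ 18.015 g/mol = 0.02631 mol
C and H account for only 0.1319 g of the 0.553 g sample; the remaining 0.4211 g must be oxygen.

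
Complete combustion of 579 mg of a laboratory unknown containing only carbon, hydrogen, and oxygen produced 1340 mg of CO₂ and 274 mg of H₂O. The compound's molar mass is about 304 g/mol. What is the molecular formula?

mol C = 1.34 g CO₂ ÷ 44.009 g/mol = 0.03045 mol
mol H = 2 × 0.274 g H₂O ÷ 18.015 g/mol = 0.03042 mol
mass O = 0.579 − (0.3657 + 0.03066) = 0.1826 g → mol O = 0.1826 ÷ 15.999 = 0.01141 mol
Divide by the smallest (0.01141 mol): C 2.667, H 2.665, O 1.000
Multiplying each by 3 gives whole numbers: C 8.00, H 7.99, O 3.00
Empirical formula: C8H8O3
Empirical-formula mass = 152.15 g/mol; 304 ÷ 152.15 ≈ 2, so the molecular formula is C16H16O6.

C16H16O6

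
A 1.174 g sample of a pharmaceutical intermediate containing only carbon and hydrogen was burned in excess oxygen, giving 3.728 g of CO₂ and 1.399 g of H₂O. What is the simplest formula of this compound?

C6H11

mol C = 3.728 g CO₂ ÷ 44.009 g/mol = 0.084710 mol
mol H = 2 × 1.399 g H₂O ÷ 18.015 g/mol = 0.15532 mol
Divide by the smallest (0.084710 mol): C 1.000, H 1.833
Multiplying each by 6 gives whole numbers: C 6.00, H 11.00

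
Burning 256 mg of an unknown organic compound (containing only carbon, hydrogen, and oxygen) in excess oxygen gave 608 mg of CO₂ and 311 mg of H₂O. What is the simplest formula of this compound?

mol C = 0.608 g CO₂ ÷ 44.009 g/mol = 0.01382 mol
mol H = 2 × 0.311 g H₂O ÷ 18.015 g/mol = 0.03453 mol
mass O = 0.256 − (0.1659 + 0.03480) = 0.05526 g → mol O = 0.05526 ÷ 15.999 = 0.003454 mol
Divide by the smallest (0.003454 mol): C 4.000, H 9.996, O 1.000

C4H10O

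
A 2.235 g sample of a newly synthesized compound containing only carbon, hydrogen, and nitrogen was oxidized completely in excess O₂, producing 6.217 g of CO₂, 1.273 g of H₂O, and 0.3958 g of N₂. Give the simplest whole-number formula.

mol C = 6.217 g CO₂ ÷ 44.009 g/mol = 0.14127 mol
mol H = 2 × 1.273 g H₂O ÷ 18.015 g/mol = 0.14133 mol
mol N = 2 × 0.3958 g N₂ ÷ 28.014 g/mol = 0.028257 mol
Divide by the smallest (0.028257 mol): C 4.999, H 5.001, N 1.000

C5H5N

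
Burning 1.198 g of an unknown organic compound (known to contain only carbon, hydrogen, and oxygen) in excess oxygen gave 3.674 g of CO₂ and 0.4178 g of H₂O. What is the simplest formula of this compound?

C9H5O

mol C = 3.674 g CO₂ ÷ 44.009 g/mol = 0.083483 mol
mol H = 2 × 0.4178 g H₂O ÷ 18.015 g/mol = 0.046384 mol
mass O = 1.198 − (1.0027 + 0.046755) = 0.14853 g → mol O = 0.14853 ÷ 15.999 = 0.0092838 mol
Divide by the smallest (0.0092838 mol): C 8.992, H 4.996, O 1.000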